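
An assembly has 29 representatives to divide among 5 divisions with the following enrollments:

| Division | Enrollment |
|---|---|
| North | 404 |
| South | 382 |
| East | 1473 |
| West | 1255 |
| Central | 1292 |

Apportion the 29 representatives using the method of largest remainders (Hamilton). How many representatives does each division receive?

North=2, South=2, East=9, West=8, Central=8

The standard divisor is 4806/29 ≈ 165.724.
Standard quotas: North 2.438, South 2.305, East 8.888, West 7.573, Central 7.796.
Lower quotas: North 2, South 2, East 8, West 7, Central 7 (sum 26, leaving 3 seats).
Remainders in descending order: East 0.888, Central 0.796, West 0.573, North 0.438, South 0.305.
Largest remainders: East, Central, West receive the extra seats.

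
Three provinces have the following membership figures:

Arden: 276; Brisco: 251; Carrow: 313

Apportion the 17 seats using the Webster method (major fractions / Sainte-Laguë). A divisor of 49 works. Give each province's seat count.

With modified divisor 49: modified quotas Arden 5.633, Brisco 5.122, Carrow 6.388.
Rounding to the nearest integer: Arden 6, Brisco 5, Carrow 6 (total 17).

Arden 6, Brisco 5, Carrow 6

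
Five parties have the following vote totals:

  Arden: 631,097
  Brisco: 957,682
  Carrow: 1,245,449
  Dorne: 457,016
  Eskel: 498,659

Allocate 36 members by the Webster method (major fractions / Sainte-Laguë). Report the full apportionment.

Arden=6, Brisco=9, Carrow=12, Dorne=4, Eskel=5

Standard divisor 3789903/36 ≈ 105275.083; standard quotas: Arden 5.995, Brisco 9.097, Carrow 11.830, Dorne 4.341, Eskel 4.737.
Rounding to the nearest integer gives Arden 6, Brisco 9, Carrow 12, Dorne 4, Eskel 5 — total 36, matching the house size, so no adjustment is needed.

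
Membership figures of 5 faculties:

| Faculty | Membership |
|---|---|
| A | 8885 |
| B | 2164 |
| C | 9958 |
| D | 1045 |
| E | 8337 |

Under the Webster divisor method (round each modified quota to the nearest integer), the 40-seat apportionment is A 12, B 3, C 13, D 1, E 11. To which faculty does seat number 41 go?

C

Priority for the next seat is population ÷ (current seats + 0.5).
Priorities: A 710.800, B 618.286, C 737.630, D 696.667, E 724.957.
Highest priority: C.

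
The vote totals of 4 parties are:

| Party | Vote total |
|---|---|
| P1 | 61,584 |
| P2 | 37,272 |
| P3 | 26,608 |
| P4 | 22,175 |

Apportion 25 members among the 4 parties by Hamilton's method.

P1 10; P2 6; P3 5; P4 4

The standard divisor is 147639/25 ≈ 5905.56.
Standard quotas: P1 10.4281, P2 6.3113, P3 4.5056, P4 3.7549.
Lower quotas: P1 10, P2 6, P3 4, P4 3 (sum 23, leaving 2 seats).
Remainders in descending order: P4 0.7549, P3 0.5056, P1 0.4281, P2 0.3113.
Largest remainders: P4, P3 receive the extra seats.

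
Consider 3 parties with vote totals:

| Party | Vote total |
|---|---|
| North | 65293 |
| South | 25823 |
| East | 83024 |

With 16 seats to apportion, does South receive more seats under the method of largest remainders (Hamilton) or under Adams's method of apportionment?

Hamilton: North 6, South 2, East 8.
Adams: North 6, South 3, East 7.
South gets 2 under Hamilton and 3 under Adams.

Adams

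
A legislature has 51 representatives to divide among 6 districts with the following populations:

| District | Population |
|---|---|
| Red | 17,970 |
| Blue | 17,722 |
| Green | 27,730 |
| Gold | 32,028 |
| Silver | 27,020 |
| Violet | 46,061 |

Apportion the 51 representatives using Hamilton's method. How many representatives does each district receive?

Red 6; Blue 5; Green 8; Gold 10; Silver 8; Violet 14

Total 168531; standard divisor 168531/51 ≈ 3304.529.
Standard quotas: Red 5.4380, Blue 5.3629, Green 8.3915, Gold 9.6922, Silver 8.1767, Violet 13.9387.
Lower quotas: Red 5, Blue 5, Green 8, Gold 9, Silver 8, Violet 13 (sum 48, leaving 3 seats).
Remainders in descending order: Violet 0.9387, Gold 0.6922, Red 0.4380, Green 0.3915, Blue 0.3629, Silver 0.1767.
The surplus seats go to Violet, Gold, Red.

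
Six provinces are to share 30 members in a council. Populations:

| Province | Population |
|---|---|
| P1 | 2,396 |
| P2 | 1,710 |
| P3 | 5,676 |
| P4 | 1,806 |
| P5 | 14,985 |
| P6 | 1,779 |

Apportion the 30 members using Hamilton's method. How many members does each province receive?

P1: 2, P2: 2, P3: 6, P4: 2, P5: 16, P6: 2

The standard divisor is 28352/30 ≈ 945.067.
Standard quotas: P1 2.5353, P2 1.8094, P3 6.0059, P4 1.9110, P5 15.8560, P6 1.8824.
Lower quotas: P1 2, P2 1, P3 6, P4 1, P5 15, P6 1 (sum 26, leaving 4 seats).
Remainders in descending order: P4 0.9110, P6 0.8824, P5 0.8560, P2 0.8094, P1 0.5353, P3 0.0059.
Largest remainders: P4, P6, P5, P2 receive the extra seats.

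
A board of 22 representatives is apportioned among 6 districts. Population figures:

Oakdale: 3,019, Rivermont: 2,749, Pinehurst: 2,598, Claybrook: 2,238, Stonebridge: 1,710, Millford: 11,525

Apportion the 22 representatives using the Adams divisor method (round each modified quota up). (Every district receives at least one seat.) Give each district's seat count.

Standard divisor 23839/22 ≈ 1083.591; standard quotas: Oakdale 2.786, Rivermont 2.537, Pinehurst 2.398, Claybrook 2.065, Stonebridge 1.578, Millford 10.636.
Rounding up gives 3, 3, 3, 3, 2, 11 = 25 seats, so the divisor must be adjusted.
With modified divisor 1286.09: modified quotas Oakdale 2.347, Rivermont 2.137, Pinehurst 2.020, Claybrook 1.740, Stonebridge 1.330, Millford 8.961.
Rounding up: Oakdale 3, Rivermont 3, Pinehurst 3, Claybrook 2, Stonebridge 2, Millford 9 (total 22).

Oakdale 3, Rivermont 3, Pinehurst 3, Claybrook 2, Stonebridge 2, Millford 9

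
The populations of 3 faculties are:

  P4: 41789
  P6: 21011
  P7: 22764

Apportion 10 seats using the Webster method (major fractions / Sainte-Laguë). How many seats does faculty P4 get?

5

Standard divisor 85564/10 ≈ 8556.4; standard quotas: P4 4.884, P6 2.456, P7 2.660.
Rounding to the nearest integer gives P4 5, P6 2, P7 3 — total 10, matching the house size, so no adjustment is needed.
P4 receives 5.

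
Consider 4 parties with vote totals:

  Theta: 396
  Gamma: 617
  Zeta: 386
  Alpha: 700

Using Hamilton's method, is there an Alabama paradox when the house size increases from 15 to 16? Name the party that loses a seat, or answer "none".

none

At 15 seats: Theta 3, Gamma 4, Zeta 3, Alpha 5.
At 16 seats: Theta 3, Gamma 5, Zeta 3, Alpha 5.
No party's allocation decreased.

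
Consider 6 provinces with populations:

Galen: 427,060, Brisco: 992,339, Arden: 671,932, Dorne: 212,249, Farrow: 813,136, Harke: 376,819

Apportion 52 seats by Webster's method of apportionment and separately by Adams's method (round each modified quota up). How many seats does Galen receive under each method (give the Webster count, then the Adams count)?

Webster: Galen 6, Brisco 15, Arden 10, Dorne 3, Farrow 12, Harke 6.
Adams: Galen 7, Brisco 14, Arden 10, Dorne 3, Farrow 12, Harke 6.
Galen gets 6 under Webster and 7 under Adams.

6 and 7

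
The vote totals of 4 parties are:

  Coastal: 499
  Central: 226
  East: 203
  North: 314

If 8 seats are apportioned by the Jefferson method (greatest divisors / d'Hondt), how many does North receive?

Standard divisor 1242/8 ≈ 155.25; standard quotas: Coastal 3.214, Central 1.456, East 1.308, North 2.023.
Rounding down gives 3, 1, 1, 2 = 7 seats, so the divisor must be adjusted.
With modified divisor 120: modified quotas Coastal 4.158, Central 1.883, East 1.692, North 2.617.
Rounding down: Coastal 4, Central 1, East 1, North 2 (total 8).
North receives 2.

2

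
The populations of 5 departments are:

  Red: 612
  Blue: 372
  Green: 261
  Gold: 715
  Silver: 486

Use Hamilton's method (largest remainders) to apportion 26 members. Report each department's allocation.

Standard divisor: 2446 ÷ 26 ≈ 94.077.
Standard quotas: Red 6.505, Blue 3.954, Green 2.774, Gold 7.600, Silver 5.166.
Lower quotas: Red 6, Blue 3, Green 2, Gold 7, Silver 5 (sum 23, leaving 3 seats).
Remainders in descending order: Blue 0.954, Green 0.774, Gold 0.600, Red 0.505, Silver 0.166.
Largest remainders: Blue, Green, Gold receive the extra seats.

Red=6; Blue=4; Green=3; Gold=8; Silver=5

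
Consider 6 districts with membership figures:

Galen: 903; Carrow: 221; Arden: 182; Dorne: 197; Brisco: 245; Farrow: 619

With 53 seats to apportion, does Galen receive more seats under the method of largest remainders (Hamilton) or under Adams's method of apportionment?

Hamilton: Galen 20, Carrow 5, Arden 4, Dorne 4, Brisco 6, Farrow 14.
Adams: Galen 19, Carrow 5, Arden 4, Dorne 5, Brisco 6, Farrow 14.
Galen gets 20 under Hamilton and 19 under Adams.

Hamilton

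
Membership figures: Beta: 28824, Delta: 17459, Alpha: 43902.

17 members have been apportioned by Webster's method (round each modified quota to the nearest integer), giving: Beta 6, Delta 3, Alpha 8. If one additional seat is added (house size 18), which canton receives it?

Alpha

Priority for the next seat is population ÷ (current seats + 0.5).
Priorities: Beta 4434.462, Delta 4988.286, Alpha 5164.941.
Highest priority: Alpha.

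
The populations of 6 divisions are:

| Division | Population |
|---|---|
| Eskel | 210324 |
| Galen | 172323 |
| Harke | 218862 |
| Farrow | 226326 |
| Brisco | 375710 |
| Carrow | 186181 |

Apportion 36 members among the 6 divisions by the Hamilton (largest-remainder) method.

Standard divisor: 1389726 ÷ 36 ≈ 38603.5.
Standard quotas: Eskel 5.4483, Galen 4.4639, Harke 5.6695, Farrow 5.8628, Brisco 9.7325, Carrow 4.8229.
Lower quotas: Eskel 5, Galen 4, Harke 5, Farrow 5, Brisco 9, Carrow 4 (sum 32, leaving 4 seats).
Remainders in descending order: Farrow 0.8628, Carrow 0.8229, Brisco 0.7325, Harke 0.6695, Galen 0.4639, Eskel 0.4483.
The surplus seats go to Farrow, Carrow, Brisco, Harke.

Eskel 5; Galen 4; Harke 6; Farrow 6; Brisco 10; Carrow 5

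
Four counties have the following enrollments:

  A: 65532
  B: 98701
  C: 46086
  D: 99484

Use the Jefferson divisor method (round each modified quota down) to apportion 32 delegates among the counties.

A=7; B=10; C=5; D=10

Standard divisor 309803/32 ≈ 9681.344; standard quotas: A 6.769, B 10.195, C 4.760, D 10.276.
Rounding down gives 6, 10, 4, 10 = 30 seats, so the divisor must be adjusted.
With modified divisor 9100: modified quotas A 7.201, B 10.846, C 5.064, D 10.932.
Rounding down: A 7, B 10, C 5, D 10 (total 32).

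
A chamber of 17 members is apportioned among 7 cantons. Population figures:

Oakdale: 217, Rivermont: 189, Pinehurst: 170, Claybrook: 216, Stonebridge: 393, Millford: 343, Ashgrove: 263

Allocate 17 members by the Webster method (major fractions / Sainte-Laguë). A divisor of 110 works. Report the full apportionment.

With modified divisor 110: modified quotas Oakdale 1.973, Rivermont 1.718, Pinehurst 1.545, Claybrook 1.964, Stonebridge 3.573, Millford 3.118, Ashgrove 2.391.
Rounding to the nearest integer: Oakdale 2, Rivermont 2, Pinehurst 2, Claybrook 2, Stonebridge 4, Millford 3, Ashgrove 2 (total 17).

Oakdale 2, Rivermont 2, Pinehurst 2, Claybrook 2, Stonebridge 4, Millford 3, Ashgrove 2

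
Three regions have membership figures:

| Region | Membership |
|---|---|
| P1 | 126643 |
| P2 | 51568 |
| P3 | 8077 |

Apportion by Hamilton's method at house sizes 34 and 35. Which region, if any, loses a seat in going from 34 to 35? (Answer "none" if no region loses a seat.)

At 34 seats: P1 23, P2 9, P3 2.
At 35 seats: P1 24, P2 10, P3 1.
P3 drops from 2 to 1.

P3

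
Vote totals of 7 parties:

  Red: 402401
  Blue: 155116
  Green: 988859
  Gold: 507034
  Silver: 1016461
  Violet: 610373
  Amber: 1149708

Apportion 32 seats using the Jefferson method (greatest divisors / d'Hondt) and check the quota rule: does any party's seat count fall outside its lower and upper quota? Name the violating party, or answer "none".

none

Standard quotas: Red 2.666, Blue 1.028, Green 6.552, Gold 3.359, Silver 6.734, Violet 4.044, Amber 7.617.
Jefferson allocation: Red 2, Blue 1, Green 7, Gold 3, Silver 7, Violet 4, Amber 8.
Every allocation lies between the lower and upper quota.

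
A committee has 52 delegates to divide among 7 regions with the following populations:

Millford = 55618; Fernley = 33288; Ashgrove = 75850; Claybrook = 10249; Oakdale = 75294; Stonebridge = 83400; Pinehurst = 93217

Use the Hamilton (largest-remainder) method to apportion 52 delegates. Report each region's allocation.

Total 426916; standard divisor 426916/52 ≈ 8209.923.
Standard quotas: Millford 6.7745, Fernley 4.0546, Ashgrove 9.2388, Claybrook 1.2484, Oakdale 9.1711, Stonebridge 10.1584, Pinehurst 11.3542.
Lower quotas: Millford 6, Fernley 4, Ashgrove 9, Claybrook 1, Oakdale 9, Stonebridge 10, Pinehurst 11 (sum 50, leaving 2 seats).
Remainders in descending order: Millford 0.7745, Pinehurst 0.3542, Claybrook 0.2484, Ashgrove 0.2388, Oakdale 0.1711, Stonebridge 0.1584, Fernley 0.0546.
The surplus seats go to Millford, Pinehurst.

Millford 7; Fernley 4; Ashgrove 9; Claybrook 1; Oakdale 9; Stonebridge 10; Pinehurst 12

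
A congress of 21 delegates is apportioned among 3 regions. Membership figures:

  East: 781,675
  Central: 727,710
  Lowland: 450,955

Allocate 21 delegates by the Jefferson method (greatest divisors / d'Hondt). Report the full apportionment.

Standard divisor 1960340/21 ≈ 93349.524; standard quotas: East 8.374, Central 7.796, Lowland 4.831.
Rounding down gives 8, 7, 4 = 19 seats, so the divisor must be adjusted.
With modified divisor 88500: modified quotas East 8.832, Central 8.223, Lowland 5.096.
Rounding down: East 8, Central 8, Lowland 5 (total 21).

East 8, Central 8, Lowland 5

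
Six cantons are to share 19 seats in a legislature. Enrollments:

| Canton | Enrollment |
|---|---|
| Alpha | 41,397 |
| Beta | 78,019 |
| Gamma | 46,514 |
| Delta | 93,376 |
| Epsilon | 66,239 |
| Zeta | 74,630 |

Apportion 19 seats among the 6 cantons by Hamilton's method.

Alpha: 2, Beta: 4, Gamma: 2, Delta: 4, Epsilon: 3, Zeta: 4

Total 400175; standard divisor 400175/19 ≈ 21061.842.
Standard quotas: Alpha 1.9655, Beta 3.7043, Gamma 2.2084, Delta 4.4334, Epsilon 3.1450, Zeta 3.5434.
Lower quotas: Alpha 1, Beta 3, Gamma 2, Delta 4, Epsilon 3, Zeta 3 (sum 16, leaving 3 seats).
Remainders in descending order: Alpha 0.9655, Beta 0.7043, Zeta 0.5434, Delta 0.4334, Gamma 0.2084, Epsilon 0.1450.
The surplus seats go to Alpha, Beta, Zeta.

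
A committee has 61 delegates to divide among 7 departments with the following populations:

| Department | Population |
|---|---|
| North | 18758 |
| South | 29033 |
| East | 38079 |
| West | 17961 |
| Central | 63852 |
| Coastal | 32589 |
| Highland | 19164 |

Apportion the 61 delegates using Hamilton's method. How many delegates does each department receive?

Standard divisor: 219436 ÷ 61 ≈ 3597.311.
Standard quotas: North 5.2144, South 8.0707, East 10.5854, West 4.9929, Central 17.7499, Coastal 9.0593, Highland 5.3273.
Lower quotas: North 5, South 8, East 10, West 4, Central 17, Coastal 9, Highland 5 (sum 58, leaving 3 seats).
Remainders in descending order: West 0.9929, Central 0.7499, East 0.5854, Highland 0.3273, North 0.2144, South 0.0707, Coastal 0.0593.
The surplus seats go to West, Central, East.

North 5, South 8, East 11, West 5, Central 18, Coastal 9, Highland 5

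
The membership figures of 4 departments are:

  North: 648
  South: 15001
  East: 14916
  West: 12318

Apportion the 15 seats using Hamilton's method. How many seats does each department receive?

Standard divisor: 42883 ÷ 15 ≈ 2858.867.
Standard quotas: North 0.2267, South 5.2472, East 5.2175, West 4.3087.
Lower quotas: North 0, South 5, East 5, West 4 (sum 14, leaving 1 seat).
Remainders in descending order: West 0.3087, South 0.2472, North 0.2267, East 0.2175.
The surplus seat goes to West.

North 0, South 5, East 5, West 5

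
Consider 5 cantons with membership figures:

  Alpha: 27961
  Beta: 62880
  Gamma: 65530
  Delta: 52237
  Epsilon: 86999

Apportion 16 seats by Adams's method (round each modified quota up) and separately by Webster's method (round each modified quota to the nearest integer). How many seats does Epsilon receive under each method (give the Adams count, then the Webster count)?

4 and 5

Adams: Alpha 2, Beta 3, Gamma 4, Delta 3, Epsilon 4.
Webster: Alpha 1, Beta 3, Gamma 4, Delta 3, Epsilon 5.
Epsilon gets 4 under Adams and 5 under Webster.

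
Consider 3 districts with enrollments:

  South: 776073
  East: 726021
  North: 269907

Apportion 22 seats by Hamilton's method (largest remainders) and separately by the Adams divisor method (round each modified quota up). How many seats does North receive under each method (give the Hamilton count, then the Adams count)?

3 and 4

Hamilton: South 10, East 9, North 3.
Adams: South 9, East 9, North 4.
North gets 3 under Hamilton and 4 under Adams.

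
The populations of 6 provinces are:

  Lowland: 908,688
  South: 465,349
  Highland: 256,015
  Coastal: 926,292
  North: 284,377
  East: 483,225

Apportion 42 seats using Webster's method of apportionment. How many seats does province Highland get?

Standard divisor 3323946/42 ≈ 79141.571; standard quotas: Lowland 11.482, South 5.880, Highland 3.235, Coastal 11.704, North 3.593, East 6.106.
Rounding to the nearest integer gives Lowland 11, South 6, Highland 3, Coastal 12, North 4, East 6 — total 42, matching the house size, so no adjustment is needed.
Highland receives 3.

3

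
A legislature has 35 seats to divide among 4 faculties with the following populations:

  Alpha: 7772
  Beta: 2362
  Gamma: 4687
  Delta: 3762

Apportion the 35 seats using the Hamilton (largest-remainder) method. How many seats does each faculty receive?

Alpha: 15; Beta: 4; Gamma: 9; Delta: 7

Standard divisor: 18583 ÷ 35 ≈ 530.943.
Standard quotas: Alpha 14.6381, Beta 4.4487, Gamma 8.8277, Delta 7.0855.
Lower quotas: Alpha 14, Beta 4, Gamma 8, Delta 7 (sum 33, leaving 2 seats).
Remainders in descending order: Gamma 0.8277, Alpha 0.6381, Beta 0.4487, Delta 0.0855.
The surplus seats go to Gamma, Alpha.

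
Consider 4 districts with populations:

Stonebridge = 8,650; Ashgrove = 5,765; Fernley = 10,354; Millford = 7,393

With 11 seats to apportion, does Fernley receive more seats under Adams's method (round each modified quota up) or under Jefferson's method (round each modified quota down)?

Adams: Stonebridge 3, Ashgrove 2, Fernley 3, Millford 3.
Jefferson: Stonebridge 3, Ashgrove 2, Fernley 4, Millford 2.
Fernley gets 3 under Adams and 4 under Jefferson.

Jefferson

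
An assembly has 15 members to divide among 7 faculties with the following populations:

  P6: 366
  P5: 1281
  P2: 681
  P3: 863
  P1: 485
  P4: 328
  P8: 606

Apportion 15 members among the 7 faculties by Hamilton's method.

P6=1, P5=4, P2=2, P3=3, P1=2, P4=1, P8=2

Standard divisor: 4610 ÷ 15 ≈ 307.333.
Standard quotas: P6 1.191, P5 4.168, P2 2.216, P3 2.808, P1 1.578, P4 1.067, P8 1.972.
Lower quotas: P6 1, P5 4, P2 2, P3 2, P1 1, P4 1, P8 1 (sum 12, leaving 3 seats).
Remainders in descending order: P8 0.972, P3 0.808, P1 0.578, P2 0.216, P6 0.191, P5 0.168, P4 0.067.
Largest remainders: P8, P3, P1 receive the extra seats.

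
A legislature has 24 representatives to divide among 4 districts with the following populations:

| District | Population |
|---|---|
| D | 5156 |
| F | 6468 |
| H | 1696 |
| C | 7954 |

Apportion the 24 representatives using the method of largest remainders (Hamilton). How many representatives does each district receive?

D=6, F=7, H=2, C=9

Standard divisor: 21274 ÷ 24 ≈ 886.417.
Standard quotas: D 5.8167, F 7.2968, H 1.9133, C 8.9732.
Lower quotas: D 5, F 7, H 1, C 8 (sum 21, leaving 3 seats).
Remainders in descending order: C 0.9732, H 0.9133, D 0.8167, F 0.2968.
The surplus seats go to C, H, D.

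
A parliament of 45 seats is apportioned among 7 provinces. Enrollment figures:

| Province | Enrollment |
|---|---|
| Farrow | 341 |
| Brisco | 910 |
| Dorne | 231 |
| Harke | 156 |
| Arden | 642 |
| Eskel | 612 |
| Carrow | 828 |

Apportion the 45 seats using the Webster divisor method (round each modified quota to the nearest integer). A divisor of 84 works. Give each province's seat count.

With modified divisor 84: modified quotas Farrow 4.060, Brisco 10.833, Dorne 2.750, Harke 1.857, Arden 7.643, Eskel 7.286, Carrow 9.857.
Rounding to the nearest integer: Farrow 4, Brisco 11, Dorne 3, Harke 2, Arden 8, Eskel 7, Carrow 10 (total 45).

Farrow 4; Brisco 11; Dorne 3; Harke 2; Arden 8; Eskel 7; Carrow 10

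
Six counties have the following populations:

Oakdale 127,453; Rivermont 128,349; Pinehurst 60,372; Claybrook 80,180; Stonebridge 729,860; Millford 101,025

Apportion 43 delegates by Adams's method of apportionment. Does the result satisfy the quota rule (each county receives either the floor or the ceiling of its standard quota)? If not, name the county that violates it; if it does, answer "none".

Stonebridge

Standard quotas: Oakdale 4.466, Rivermont 4.497, Pinehurst 2.115, Claybrook 2.809, Stonebridge 25.573, Millford 3.540.
Adams allocation: Oakdale 5, Rivermont 5, Pinehurst 2, Claybrook 3, Stonebridge 24, Millford 4.
Stonebridge has quota 25.573 (lower 25, upper 26) but receives 24 — outside the quota interval.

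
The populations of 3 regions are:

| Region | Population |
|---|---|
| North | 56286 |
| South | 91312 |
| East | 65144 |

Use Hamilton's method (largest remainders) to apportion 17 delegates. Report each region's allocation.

The standard divisor is 212742/17 ≈ 12514.235.
Standard quotas: North 4.4978, South 7.2967, East 5.2056.
Lower quotas: North 4, South 7, East 5 (sum 16, leaving 1 seat).
Remainders in descending order: North 0.4978, South 0.2967, East 0.2056.
The surplus seat goes to North.

North 5, South 7, East 5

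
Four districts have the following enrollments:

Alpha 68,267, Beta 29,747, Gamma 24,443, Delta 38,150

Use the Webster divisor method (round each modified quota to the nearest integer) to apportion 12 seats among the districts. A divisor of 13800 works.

With modified divisor 13800: modified quotas Alpha 4.947, Beta 2.156, Gamma 1.771, Delta 2.764.
Rounding to the nearest integer: Alpha 5, Beta 2, Gamma 2, Delta 3 (total 12).

Alpha: 5, Beta: 2, Gamma: 2, Delta: 3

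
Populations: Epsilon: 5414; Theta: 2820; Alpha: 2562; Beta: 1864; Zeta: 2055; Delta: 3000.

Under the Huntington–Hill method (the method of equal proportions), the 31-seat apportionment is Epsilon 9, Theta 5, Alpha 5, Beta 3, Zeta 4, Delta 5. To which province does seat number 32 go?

Priority for the next seat is population ÷ (√(s·(s+1))).
Priorities: Epsilon 570.686, Theta 514.859, Alpha 467.755, Beta 538.090, Zeta 459.512, Delta 547.723.
Highest priority: Epsilon.

Epsilon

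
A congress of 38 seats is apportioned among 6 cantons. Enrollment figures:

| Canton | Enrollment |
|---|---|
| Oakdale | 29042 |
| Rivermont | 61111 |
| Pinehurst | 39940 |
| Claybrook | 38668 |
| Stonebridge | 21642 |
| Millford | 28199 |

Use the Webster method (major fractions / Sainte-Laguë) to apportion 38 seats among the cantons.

Standard divisor 218602/38 ≈ 5752.684; standard quotas: Oakdale 5.048, Rivermont 10.623, Pinehurst 6.943, Claybrook 6.722, Stonebridge 3.762, Millford 4.902.
Rounding to the nearest integer gives 5, 11, 7, 7, 4, 5 = 39 seats, so the divisor must be adjusted.
With modified divisor 5900: modified quotas Oakdale 4.922, Rivermont 10.358, Pinehurst 6.769, Claybrook 6.554, Stonebridge 3.668, Millford 4.779.
Rounding to the nearest integer: Oakdale 5, Rivermont 10, Pinehurst 7, Claybrook 7, Stonebridge 4, Millford 5 (total 38).

Oakdale 5, Rivermont 10, Pinehurst 7, Claybrook 7, Stonebridge 4, Millford 5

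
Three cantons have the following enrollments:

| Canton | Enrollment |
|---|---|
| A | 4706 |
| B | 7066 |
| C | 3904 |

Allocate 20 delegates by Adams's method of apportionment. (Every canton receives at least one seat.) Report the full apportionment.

A 6; B 9; C 5

Standard divisor 15676/20 ≈ 783.8; standard quotas: A 6.004, B 9.015, C 4.981.
Rounding up gives 7, 10, 5 = 22 seats, so the divisor must be adjusted.
With modified divisor 800: modified quotas A 5.883, B 8.832, C 4.880.
Rounding up: A 6, B 9, C 5 (total 20).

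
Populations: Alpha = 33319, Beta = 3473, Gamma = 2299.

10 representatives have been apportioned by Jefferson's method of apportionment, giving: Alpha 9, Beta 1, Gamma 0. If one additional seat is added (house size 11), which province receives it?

Priority for the next seat is population ÷ (current seats + 1).
Priorities: Alpha 3331.900, Beta 1736.500, Gamma 2299.000.
Highest priority: Alpha.

Alpha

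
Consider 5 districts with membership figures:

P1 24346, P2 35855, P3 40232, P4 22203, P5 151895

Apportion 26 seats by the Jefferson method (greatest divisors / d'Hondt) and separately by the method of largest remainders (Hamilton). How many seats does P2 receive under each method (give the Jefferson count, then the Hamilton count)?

3 and 4

Jefferson: P1 2, P2 3, P3 4, P4 2, P5 15.
Hamilton: P1 2, P2 4, P3 4, P4 2, P5 14.
P2 gets 3 under Jefferson and 4 under Hamilton.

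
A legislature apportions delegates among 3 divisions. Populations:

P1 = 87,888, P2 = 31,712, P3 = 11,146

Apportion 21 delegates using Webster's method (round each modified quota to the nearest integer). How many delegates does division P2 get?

Standard divisor 130746/21 ≈ 6226; standard quotas: P1 14.116, P2 5.093, P3 1.790.
Rounding to the nearest integer gives P1 14, P2 5, P3 2 — total 21, matching the house size, so no adjustment is needed.
P2 receives 5.

5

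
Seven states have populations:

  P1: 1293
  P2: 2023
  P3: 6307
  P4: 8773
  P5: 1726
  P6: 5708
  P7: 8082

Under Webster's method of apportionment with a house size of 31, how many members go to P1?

Standard divisor 33912/31 ≈ 1093.935; standard quotas: P1 1.182, P2 1.849, P3 5.765, P4 8.020, P5 1.578, P6 5.218, P7 7.388.
Rounding to the nearest integer gives P1 1, P2 2, P3 6, P4 8, P5 2, P6 5, P7 7 — total 31, matching the house size, so no adjustment is needed.
P1 receives 1.

1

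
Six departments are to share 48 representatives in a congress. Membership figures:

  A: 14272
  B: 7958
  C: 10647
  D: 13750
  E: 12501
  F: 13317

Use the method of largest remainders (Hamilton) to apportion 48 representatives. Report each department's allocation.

Standard divisor: 72445 ÷ 48 ≈ 1509.271.
Standard quotas: A 9.4562, B 5.2727, C 7.0544, D 9.1104, E 8.2828, F 8.8235.
Lower quotas: A 9, B 5, C 7, D 9, E 8, F 8 (sum 46, leaving 2 seats).
Remainders in descending order: F 0.8235, A 0.4562, E 0.2828, B 0.2727, D 0.1104, C 0.0544.
Largest remainders: F, A receive the extra seats.

A 10, B 5, C 7, D 9, E 8, F 9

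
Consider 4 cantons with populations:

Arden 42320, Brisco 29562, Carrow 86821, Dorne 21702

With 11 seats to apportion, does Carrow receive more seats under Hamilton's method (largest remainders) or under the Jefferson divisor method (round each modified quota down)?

Hamilton: Arden 3, Brisco 2, Carrow 5, Dorne 1.
Jefferson: Arden 2, Brisco 2, Carrow 6, Dorne 1.
Carrow gets 5 under Hamilton and 6 under Jefferson.

Jefferson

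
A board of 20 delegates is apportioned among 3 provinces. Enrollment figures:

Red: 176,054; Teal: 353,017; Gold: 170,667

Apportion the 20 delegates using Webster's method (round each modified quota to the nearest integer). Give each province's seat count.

Standard divisor 699738/20 ≈ 34986.9; standard quotas: Red 5.032, Teal 10.090, Gold 4.878.
Rounding to the nearest integer gives Red 5, Teal 10, Gold 5 — total 20, matching the house size, so no adjustment is needed.

Red=5, Teal=10, Gold=5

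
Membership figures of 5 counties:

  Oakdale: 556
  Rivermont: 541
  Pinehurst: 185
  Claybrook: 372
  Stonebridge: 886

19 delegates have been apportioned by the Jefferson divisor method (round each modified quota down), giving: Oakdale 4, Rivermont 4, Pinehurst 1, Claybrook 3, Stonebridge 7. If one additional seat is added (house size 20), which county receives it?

Oakdale

Priority for the next seat is population ÷ (current seats + 1).
Priorities: Oakdale 111.200, Rivermont 108.200, Pinehurst 92.500, Claybrook 93.000, Stonebridge 110.750.
Highest priority: Oakdale.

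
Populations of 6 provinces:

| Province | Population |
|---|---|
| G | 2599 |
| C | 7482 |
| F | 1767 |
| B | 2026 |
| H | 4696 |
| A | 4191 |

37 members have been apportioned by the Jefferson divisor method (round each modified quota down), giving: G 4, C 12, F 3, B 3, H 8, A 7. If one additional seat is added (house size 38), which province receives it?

Priority for the next seat is population ÷ (current seats + 1).
Priorities: G 519.800, C 575.538, F 441.750, B 506.500, H 521.778, A 523.875.
Highest priority: C.

C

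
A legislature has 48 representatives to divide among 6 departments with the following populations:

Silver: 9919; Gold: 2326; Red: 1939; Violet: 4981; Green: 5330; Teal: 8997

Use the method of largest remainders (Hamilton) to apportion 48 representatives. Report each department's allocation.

Silver: 14, Gold: 3, Red: 3, Violet: 7, Green: 8, Teal: 13

Standard divisor: 33492 ÷ 48 ≈ 697.75.
Standard quotas: Silver 14.2157, Gold 3.3336, Red 2.7789, Violet 7.1387, Green 7.6388, Teal 12.8943.
Lower quotas: Silver 14, Gold 3, Red 2, Violet 7, Green 7, Teal 12 (sum 45, leaving 3 seats).
Remainders in descending order: Teal 0.8943, Red 0.7789, Green 0.6388, Gold 0.3336, Silver 0.2157, Violet 0.1387.
Largest remainders: Teal, Red, Green receive the extra seats.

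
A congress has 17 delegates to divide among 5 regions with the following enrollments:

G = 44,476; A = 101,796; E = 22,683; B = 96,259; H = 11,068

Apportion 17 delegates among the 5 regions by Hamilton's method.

G 3, A 6, E 1, B 6, H 1

Total 276282; standard divisor 276282/17 ≈ 16251.882.
Standard quotas: G 2.7367, A 6.2636, E 1.3957, B 5.9229, H 0.6810.
Lower quotas: G 2, A 6, E 1, B 5, H 0 (sum 14, leaving 3 seats).
Remainders in descending order: B 0.9229, G 0.7367, H 0.6810, E 0.3957, A 0.2636.
The surplus seats go to B, G, H.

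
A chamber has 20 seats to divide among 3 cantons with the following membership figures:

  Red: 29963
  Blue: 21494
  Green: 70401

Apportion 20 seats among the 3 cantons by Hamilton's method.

Red=5, Blue=3, Green=12

Total 121858; standard divisor 121858/20 ≈ 6092.9.
Standard quotas: Red 4.9177, Blue 3.5277, Green 11.5546.
Lower quotas: Red 4, Blue 3, Green 11 (sum 18, leaving 2 seats).
Remainders in descending order: Red 0.9177, Green 0.5546, Blue 0.5277.
Largest remainders: Red, Green receive the extra seats.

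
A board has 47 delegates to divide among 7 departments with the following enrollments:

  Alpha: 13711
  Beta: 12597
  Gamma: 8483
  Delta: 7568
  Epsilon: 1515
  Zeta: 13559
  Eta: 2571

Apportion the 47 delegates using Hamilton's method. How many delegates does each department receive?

Standard divisor: 60004 ÷ 47 ≈ 1276.681.
Standard quotas: Alpha 10.7396, Beta 9.8670, Gamma 6.6446, Delta 5.9279, Epsilon 1.1867, Zeta 10.6205, Eta 2.0138.
Lower quotas: Alpha 10, Beta 9, Gamma 6, Delta 5, Epsilon 1, Zeta 10, Eta 2 (sum 43, leaving 4 seats).
Remainders in descending order: Delta 0.9279, Beta 0.8670, Alpha 0.7396, Gamma 0.6446, Zeta 0.6205, Epsilon 0.1867, Eta 0.0138.
The surplus seats go to Delta, Beta, Alpha, Gamma.

Alpha: 11, Beta: 10, Gamma: 7, Delta: 6, Epsilon: 1, Zeta: 10, Eta: 2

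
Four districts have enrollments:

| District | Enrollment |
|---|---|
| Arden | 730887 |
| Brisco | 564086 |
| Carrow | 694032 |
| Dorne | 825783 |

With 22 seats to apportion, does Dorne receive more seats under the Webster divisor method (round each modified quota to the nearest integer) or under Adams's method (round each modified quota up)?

Webster: Arden 6, Brisco 4, Carrow 5, Dorne 7.
Adams: Arden 6, Brisco 5, Carrow 5, Dorne 6.
Dorne gets 7 under Webster and 6 under Adams.

Webster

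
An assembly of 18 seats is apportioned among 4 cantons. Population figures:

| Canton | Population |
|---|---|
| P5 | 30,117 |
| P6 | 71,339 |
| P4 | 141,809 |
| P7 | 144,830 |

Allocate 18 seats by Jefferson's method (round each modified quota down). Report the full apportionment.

Standard divisor 388095/18 ≈ 21560.833; standard quotas: P5 1.397, P6 3.309, P4 6.577, P7 6.717.
Rounding down gives 1, 3, 6, 6 = 16 seats, so the divisor must be adjusted.
With modified divisor 19200: modified quotas P5 1.569, P6 3.716, P4 7.386, P7 7.543.
Rounding down: P5 1, P6 3, P4 7, P7 7 (total 18).

P5 1; P6 3; P4 7; P7 7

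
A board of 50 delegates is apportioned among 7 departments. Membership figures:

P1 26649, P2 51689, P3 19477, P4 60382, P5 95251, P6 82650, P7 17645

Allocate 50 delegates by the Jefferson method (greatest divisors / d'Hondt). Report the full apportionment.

P1 4, P2 7, P3 2, P4 9, P5 14, P6 12, P7 2

Standard divisor 353743/50 ≈ 7074.86; standard quotas: P1 3.767, P2 7.306, P3 2.753, P4 8.535, P5 13.463, P6 11.682, P7 2.494.
Rounding down gives 3, 7, 2, 8, 13, 11, 2 = 46 seats, so the divisor must be adjusted.
With modified divisor 6600: modified quotas P1 4.038, P2 7.832, P3 2.951, P4 9.149, P5 14.432, P6 12.523, P7 2.673.
Rounding down: P1 4, P2 7, P3 2, P4 9, P5 14, P6 12, P7 2 (total 50).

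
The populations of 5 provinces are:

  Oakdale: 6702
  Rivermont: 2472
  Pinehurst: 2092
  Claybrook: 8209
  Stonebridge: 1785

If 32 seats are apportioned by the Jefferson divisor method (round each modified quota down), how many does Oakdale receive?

Standard divisor 21260/32 ≈ 664.375; standard quotas: Oakdale 10.088, Rivermont 3.721, Pinehurst 3.149, Claybrook 12.356, Stonebridge 2.687.
Rounding down gives 10, 3, 3, 12, 2 = 30 seats, so the divisor must be adjusted.
With modified divisor 614: modified quotas Oakdale 10.915, Rivermont 4.026, Pinehurst 3.407, Claybrook 13.370, Stonebridge 2.907.
Rounding down: Oakdale 10, Rivermont 4, Pinehurst 3, Claybrook 13, Stonebridge 2 (total 32).
Oakdale receives 10.

10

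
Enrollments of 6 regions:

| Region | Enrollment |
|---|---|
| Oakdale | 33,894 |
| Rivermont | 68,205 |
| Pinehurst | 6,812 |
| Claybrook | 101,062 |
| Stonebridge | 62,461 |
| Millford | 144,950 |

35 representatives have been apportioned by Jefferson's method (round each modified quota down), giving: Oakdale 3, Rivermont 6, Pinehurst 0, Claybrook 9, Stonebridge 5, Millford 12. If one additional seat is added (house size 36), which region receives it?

Priority for the next seat is population ÷ (current seats + 1).
Priorities: Oakdale 8473.500, Rivermont 9743.571, Pinehurst 6812.000, Claybrook 10106.200, Stonebridge 10410.167, Millford 11150.000.
Highest priority: Millford.

Millford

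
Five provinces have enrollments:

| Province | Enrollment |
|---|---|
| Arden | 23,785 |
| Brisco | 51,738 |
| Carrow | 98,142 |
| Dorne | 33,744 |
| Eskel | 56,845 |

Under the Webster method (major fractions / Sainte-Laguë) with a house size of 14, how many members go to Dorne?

2

Standard divisor 264254/14 ≈ 18875.286; standard quotas: Arden 1.260, Brisco 2.741, Carrow 5.199, Dorne 1.788, Eskel 3.012.
Rounding to the nearest integer gives Arden 1, Brisco 3, Carrow 5, Dorne 2, Eskel 3 — total 14, matching the house size, so no adjustment is needed.
Dorne receives 2.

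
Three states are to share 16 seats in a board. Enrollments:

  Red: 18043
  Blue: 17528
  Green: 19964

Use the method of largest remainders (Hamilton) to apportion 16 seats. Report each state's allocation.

Red 5; Blue 5; Green 6

Standard divisor: 55535 ÷ 16 ≈ 3470.938.
Standard quotas: Red 5.1983, Blue 5.0499, Green 5.7518.
Lower quotas: Red 5, Blue 5, Green 5 (sum 15, leaving 1 seat).
Remainders in descending order: Green 0.7518, Red 0.1983, Blue 0.0499.
Largest remainder: Green receives the extra seat.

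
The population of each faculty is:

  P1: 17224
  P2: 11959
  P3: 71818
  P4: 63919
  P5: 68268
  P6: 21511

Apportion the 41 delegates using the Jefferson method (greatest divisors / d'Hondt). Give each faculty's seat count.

Standard divisor 254699/41 ≈ 6212.171; standard quotas: P1 2.773, P2 1.925, P3 11.561, P4 10.289, P5 10.989, P6 3.463.
Rounding down gives 2, 1, 11, 10, 10, 3 = 37 seats, so the divisor must be adjusted.
With modified divisor 5800: modified quotas P1 2.970, P2 2.062, P3 12.382, P4 11.021, P5 11.770, P6 3.709.
Rounding down: P1 2, P2 2, P3 12, P4 11, P5 11, P6 3 (total 41).

P1: 2; P2: 2; P3: 12; P4: 11; P5: 11; P6: 3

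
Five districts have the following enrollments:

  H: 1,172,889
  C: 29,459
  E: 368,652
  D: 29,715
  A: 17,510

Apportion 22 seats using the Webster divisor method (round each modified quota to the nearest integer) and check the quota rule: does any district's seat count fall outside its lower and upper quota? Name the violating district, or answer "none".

H

Standard quotas: H 15.946, C 0.400, E 5.012, D 0.404, A 0.238.
Webster allocation: H 17, C 0, E 5, D 0, A 0.
H has quota 15.946 (lower 15, upper 16) but receives 17 — outside the quota interval.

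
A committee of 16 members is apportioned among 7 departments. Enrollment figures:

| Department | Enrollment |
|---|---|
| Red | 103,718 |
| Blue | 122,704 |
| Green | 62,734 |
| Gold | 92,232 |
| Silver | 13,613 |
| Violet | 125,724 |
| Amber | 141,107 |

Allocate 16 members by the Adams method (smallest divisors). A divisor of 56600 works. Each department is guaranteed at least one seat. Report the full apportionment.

With modified divisor 56600: modified quotas Red 1.832, Blue 2.168, Green 1.108, Gold 1.630, Silver 0.241, Violet 2.221, Amber 2.493.
Rounding up: Red 2, Blue 3, Green 2, Gold 2, Silver 1, Violet 3, Amber 3 (total 16).

Red 2, Blue 3, Green 2, Gold 2, Silver 1, Violet 3, Amber 3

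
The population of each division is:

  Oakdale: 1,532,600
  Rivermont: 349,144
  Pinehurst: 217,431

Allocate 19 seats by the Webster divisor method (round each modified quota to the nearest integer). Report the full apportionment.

Standard divisor 2099175/19 ≈ 110482.895; standard quotas: Oakdale 13.872, Rivermont 3.160, Pinehurst 1.968.
Rounding to the nearest integer gives Oakdale 14, Rivermont 3, Pinehurst 2 — total 19, matching the house size, so no adjustment is needed.

Oakdale 14; Rivermont 3; Pinehurst 2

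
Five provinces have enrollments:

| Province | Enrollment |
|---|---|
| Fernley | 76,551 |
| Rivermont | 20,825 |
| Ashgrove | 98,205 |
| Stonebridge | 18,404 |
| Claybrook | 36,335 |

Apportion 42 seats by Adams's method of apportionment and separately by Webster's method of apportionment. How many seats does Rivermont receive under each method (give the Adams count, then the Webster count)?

4 and 3

Adams: Fernley 13, Rivermont 4, Ashgrove 16, Stonebridge 3, Claybrook 6.
Webster: Fernley 13, Rivermont 3, Ashgrove 17, Stonebridge 3, Claybrook 6.
Rivermont gets 4 under Adams and 3 under Webster.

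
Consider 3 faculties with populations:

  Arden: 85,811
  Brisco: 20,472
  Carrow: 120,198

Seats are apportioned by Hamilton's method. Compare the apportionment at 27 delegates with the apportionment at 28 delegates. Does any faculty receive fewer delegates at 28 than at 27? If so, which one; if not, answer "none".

At 27 seats: Arden 10, Brisco 3, Carrow 14.
At 28 seats: Arden 11, Brisco 2, Carrow 15.
Brisco drops from 3 to 2.

Brisco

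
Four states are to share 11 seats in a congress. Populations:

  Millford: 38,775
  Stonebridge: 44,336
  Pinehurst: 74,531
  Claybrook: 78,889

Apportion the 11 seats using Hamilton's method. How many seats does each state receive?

Total 236531; standard divisor 236531/11 ≈ 21502.818.
Standard quotas: Millford 1.8033, Stonebridge 2.0619, Pinehurst 3.4661, Claybrook 3.6688.
Lower quotas: Millford 1, Stonebridge 2, Pinehurst 3, Claybrook 3 (sum 9, leaving 2 seats).
Remainders in descending order: Millford 0.8033, Claybrook 0.6688, Pinehurst 0.4661, Stonebridge 0.0619.
The surplus seats go to Millford, Claybrook.

Millford 2, Stonebridge 2, Pinehurst 3, Claybrook 4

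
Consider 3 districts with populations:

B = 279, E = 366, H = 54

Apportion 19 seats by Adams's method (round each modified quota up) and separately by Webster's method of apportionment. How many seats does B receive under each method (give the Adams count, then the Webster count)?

Adams: B 7, E 10, H 2.
Webster: B 8, E 10, H 1.
B gets 7 under Adams and 8 under Webster.

7 and 8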